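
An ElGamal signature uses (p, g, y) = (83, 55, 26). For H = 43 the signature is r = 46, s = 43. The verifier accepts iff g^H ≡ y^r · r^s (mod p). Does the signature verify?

verifies

Left side g^H mod p:
55^43 mod 83 = 46
Right side y^r · r^s mod p:
26^46 mod 83 = 9
46^43 mod 83 = 42
9·42 = 378 ≡ 46 (mod 83)
46 ≡ 46 (mod 83), so the signature is genuine.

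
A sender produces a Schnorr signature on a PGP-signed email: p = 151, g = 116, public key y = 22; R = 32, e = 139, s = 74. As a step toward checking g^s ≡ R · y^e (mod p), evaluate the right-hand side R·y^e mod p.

Squares mod 151: 22^1≡22, 22^2≡31, 22^4≡55, 22^8≡5, 22^16≡25, 22^32≡21, 22^64≡139, 22^128≡144
139 = 128 + 8 + 2 + 1, so 22^139 ≡ 144·5·31·22 ≡ 139 (mod 151)
R · y^e ≡ 32·139 = 4448 ≡ 69 (mod 151)

69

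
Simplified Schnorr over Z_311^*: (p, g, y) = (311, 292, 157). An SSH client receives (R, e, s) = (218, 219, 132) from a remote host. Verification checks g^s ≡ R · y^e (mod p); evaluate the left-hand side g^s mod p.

4

292^2 = 85264 ≡ 50
292^4 ≡ 50^2 = 2500 ≡ 12
292^8 ≡ 12^2 = 144
292^16 ≡ 144^2 = 20736 ≡ 210
292^32 ≡ 210^2 = 44100 ≡ 249
292^64 ≡ 249^2 = 62001 ≡ 112
292^128 ≡ 112^2 = 12544 ≡ 104
132 = 128 + 4, so 292^132 ≡ 104·12 ≡ 4 (mod 311)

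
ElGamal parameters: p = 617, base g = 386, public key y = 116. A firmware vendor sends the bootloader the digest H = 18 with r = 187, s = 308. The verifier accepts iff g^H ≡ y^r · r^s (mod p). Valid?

no

Left side g^H mod p:
386^2 = 148996 ≡ 299
386^4 ≡ 299^2 = 89401 ≡ 553
386^8 ≡ 553^2 = 305809 ≡ 394
386^16 ≡ 394^2 = 155236 ≡ 369
18 = 16 + 2, so 386^18 ≡ 369·299 ≡ 505 (mod 617)
Right side y^r · r^s mod p:
116^2 = 13456 ≡ 499
116^4 ≡ 499^2 = 249001 ≡ 350
116^8 ≡ 350^2 = 122500 ≡ 334
116^16 ≡ 334^2 = 111556 ≡ 496
116^32 ≡ 496^2 = 246016 ≡ 450
116^64 ≡ 450^2 = 202500 ≡ 124
116^128 ≡ 124^2 = 15376 ≡ 568
187 = 128 + 32 + 16 + 8 + 2 + 1, so 116^187 ≡ 568·450·496·334·499·116 ≡ 596 (mod 617)
187^2 = 34969 ≡ 417
187^4 ≡ 417^2 = 173889 ≡ 512
187^8 ≡ 512^2 = 262144 ≡ 536
187^16 ≡ 536^2 = 287296 ≡ 391
187^32 ≡ 391^2 = 152881 ≡ 482
187^64 ≡ 482^2 = 232324 ≡ 332
187^128 ≡ 332^2 = 110224 ≡ 398
187^256 ≡ 398^2 = 158404 ≡ 452
308 = 256 + 32 + 16 + 4, so 187^308 ≡ 452·482·391·512 ≡ 616 (mod 617)
596·616 = 367136 ≡ 21 (mod 617)
505 ≠ 21, so verification fails.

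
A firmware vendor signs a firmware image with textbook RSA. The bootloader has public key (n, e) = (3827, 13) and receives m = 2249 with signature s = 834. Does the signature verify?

verifies

s^2 ≡ 834^2 = 695556 ≡ 2869
s^4 ≡ 2869^2 = 8231161 ≡ 3111
s^8 ≡ 3111^2 = 9678321 ≡ 3665
13 = 8 + 4 + 1, so s^13 ≡ 3665·3111·834 ≡ 2249 (mod 3827)
s^13 mod 3827 = 2249 matches m.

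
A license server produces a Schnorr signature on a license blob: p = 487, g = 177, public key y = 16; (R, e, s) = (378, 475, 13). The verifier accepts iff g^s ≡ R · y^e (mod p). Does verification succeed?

passes

g^s mod p:
177^2 = 31329 ≡ 161
177^4 ≡ 161^2 = 25921 ≡ 110
177^8 ≡ 110^2 = 12100 ≡ 412
13 = 8 + 4 + 1, so 177^13 ≡ 412·110·177 ≡ 263 (mod 487)
R · y^e mod p:
16^2 = 256
16^4 ≡ 256^2 = 65536 ≡ 278
16^8 ≡ 278^2 = 77284 ≡ 338
16^16 ≡ 338^2 = 114244 ≡ 286
16^32 ≡ 286^2 = 81796 ≡ 467
16^64 ≡ 467^2 = 218089 ≡ 400
16^128 ≡ 400^2 = 160000 ≡ 264
16^256 ≡ 264^2 = 69696 ≡ 55
475 = 256 + 128 + 64 + 16 + 8 + 2 + 1, so 16^475 ≡ 55·264·400·286·338·256·16 ≡ 288 (mod 487)
378·288 = 108864 ≡ 263 (mod 487)
263 ≡ 263 (mod 487); signature holds.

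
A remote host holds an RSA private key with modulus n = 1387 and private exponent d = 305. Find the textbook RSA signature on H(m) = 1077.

Squares mod 1387: (H(m))^1≡1077, (H(m))^2≡397, (H(m))^4≡878, (H(m))^8≡1099, (H(m))^16≡1111, (H(m))^32≡1278, (H(m))^64≡785, (H(m))^128≡397, (H(m))^256≡878
305 = 256 + 32 + 16 + 1, so (H(m))^305 ≡ 878·1278·1111·1077 ≡ 953 (mod 1387)

953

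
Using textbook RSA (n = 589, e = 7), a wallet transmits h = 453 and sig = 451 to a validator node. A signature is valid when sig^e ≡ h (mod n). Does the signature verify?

sig^2 ≡ 451^2 = 203401 ≡ 196
sig^4 ≡ 196^2 = 38416 ≡ 131
7 = 4 + 2 + 1, so sig^7 ≡ 131·196·451 ≡ 136 (mod 589)
sig^7 mod 589 = 136, but h = 453.

does not verify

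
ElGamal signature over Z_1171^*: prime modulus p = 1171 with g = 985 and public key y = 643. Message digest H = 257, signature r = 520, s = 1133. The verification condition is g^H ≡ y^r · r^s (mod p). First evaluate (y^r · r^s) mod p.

123

643^2 = 413449 ≡ 86
643^4 ≡ 86^2 = 7396 ≡ 370
643^8 ≡ 370^2 = 136900 ≡ 1064
643^16 ≡ 1064^2 = 1132096 ≡ 910
643^32 ≡ 910^2 = 828100 ≡ 203
643^64 ≡ 203^2 = 41209 ≡ 224
643^128 ≡ 224^2 = 50176 ≡ 994
643^256 ≡ 994^2 = 988036 ≡ 883
643^512 ≡ 883^2 = 779689 ≡ 974
520 = 512 + 8, so 643^520 ≡ 974·1064 ≡ 1 (mod 1171)
520^2 = 270400 ≡ 1070
520^4 ≡ 1070^2 = 1144900 ≡ 833
520^8 ≡ 833^2 = 693889 ≡ 657
520^16 ≡ 657^2 = 431649 ≡ 721
520^32 ≡ 721^2 = 519841 ≡ 1088
520^64 ≡ 1088^2 = 1183744 ≡ 1034
520^128 ≡ 1034^2 = 1069156 ≡ 33
520^256 ≡ 33^2 = 1089
520^512 ≡ 1089^2 = 1185921 ≡ 869
520^1024 ≡ 869^2 = 755161 ≡ 1037
1133 = 1024 + 64 + 32 + 8 + 4 + 1, so 520^1133 ≡ 1037·1034·1088·657·833·520 ≡ 123 (mod 1171)
y^r · r^s ≡ 1·123 = 123 ≡ 123 (mod 1171)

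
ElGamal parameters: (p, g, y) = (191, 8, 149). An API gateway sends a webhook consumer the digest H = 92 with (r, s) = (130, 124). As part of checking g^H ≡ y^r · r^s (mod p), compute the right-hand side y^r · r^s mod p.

149^130 mod 191 = 107
130^124 mod 191 = 81
y^r · r^s ≡ 107·81 = 8667 ≡ 72 (mod 191)

72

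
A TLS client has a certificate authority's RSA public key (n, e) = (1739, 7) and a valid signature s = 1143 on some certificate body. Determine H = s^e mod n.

Squares mod 1739: s^1≡1143, s^2≡460, s^4≡1181
7 = 4 + 2 + 1, so s^7 ≡ 1181·460·1143 ≡ 1450 (mod 1739)

1450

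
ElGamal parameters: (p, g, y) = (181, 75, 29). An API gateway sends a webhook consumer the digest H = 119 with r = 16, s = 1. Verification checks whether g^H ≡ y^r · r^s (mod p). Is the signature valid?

Left side g^H mod p:
75^119 mod 181 = 102
Right side y^r · r^s mod p:
29^16 mod 181 = 29
16^1 mod 181 = 16
29·16 = 464 ≡ 102 (mod 181)
102 ≡ 102 (mod 181), so the signature is genuine.

valid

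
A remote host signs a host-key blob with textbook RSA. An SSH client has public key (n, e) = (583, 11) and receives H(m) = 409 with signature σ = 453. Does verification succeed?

passes

σ^2 ≡ 453^2 = 205209 ≡ 576
σ^4 ≡ 576^2 = 331776 ≡ 49
σ^8 ≡ 49^2 = 2401 ≡ 69
11 = 8 + 2 + 1, so σ^11 ≡ 69·576·453 ≡ 409 (mod 583)
409 = H(m), so the signature checks out.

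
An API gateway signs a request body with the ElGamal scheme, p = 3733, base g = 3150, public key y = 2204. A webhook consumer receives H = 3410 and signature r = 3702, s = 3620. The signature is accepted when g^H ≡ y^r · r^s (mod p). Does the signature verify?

Left side g^H mod p:
3150^2 = 9922500 ≡ 186
3150^4 ≡ 186^2 = 34596 ≡ 999
3150^8 ≡ 999^2 = 998001 ≡ 1290
3150^16 ≡ 1290^2 = 1664100 ≡ 2915
3150^32 ≡ 2915^2 = 8497225 ≡ 917
3150^64 ≡ 917^2 = 840889 ≡ 964
3150^128 ≡ 964^2 = 929296 ≡ 3512
3150^256 ≡ 3512^2 = 12334144 ≡ 312
3150^512 ≡ 312^2 = 97344 ≡ 286
3150^1024 ≡ 286^2 = 81796 ≡ 3403
3150^2048 ≡ 3403^2 = 11580409 ≡ 643
3410 = 2048 + 1024 + 256 + 64 + 16 + 2, so 3150^3410 ≡ 643·3403·312·964·2915·186 ≡ 2138 (mod 3733)
Right side y^r · r^s mod p:
2204^2 = 4857616 ≡ 983
2204^4 ≡ 983^2 = 966289 ≡ 3175
2204^8 ≡ 3175^2 = 10080625 ≡ 1525
2204^16 ≡ 1525^2 = 2325625 ≡ 3699
2204^32 ≡ 3699^2 = 13682601 ≡ 1156
2204^64 ≡ 1156^2 = 1336336 ≡ 3655
2204^128 ≡ 3655^2 = 13359025 ≡ 2351
2204^256 ≡ 2351^2 = 5527201 ≡ 2361
2204^512 ≡ 2361^2 = 5574321 ≡ 952
2204^1024 ≡ 952^2 = 906304 ≡ 2918
2204^2048 ≡ 2918^2 = 8514724 ≡ 3484
3702 = 2048 + 1024 + 512 + 64 + 32 + 16 + 4 + 2, so 2204^3702 ≡ 3484·2918·952·3655·1156·3699·3175·983 ≡ 172 (mod 3733)
3702^2 = 13704804 ≡ 961
3702^4 ≡ 961^2 = 923521 ≡ 1470
3702^8 ≡ 1470^2 = 2160900 ≡ 3226
3702^16 ≡ 3226^2 = 10407076 ≡ 3205
3702^32 ≡ 3205^2 = 10272025 ≡ 2542
3702^64 ≡ 2542^2 = 6461764 ≡ 3674
3702^128 ≡ 3674^2 = 13498276 ≡ 3481
3702^256 ≡ 3481^2 = 12117361 ≡ 43
3702^512 ≡ 43^2 = 1849
3702^1024 ≡ 1849^2 = 3418801 ≡ 3106
3702^2048 ≡ 3106^2 = 9647236 ≡ 1164
3620 = 2048 + 1024 + 512 + 32 + 4, so 3702^3620 ≡ 1164·3106·1849·2542·1470 ≡ 2313 (mod 3733)
172·2313 = 397836 ≡ 2138 (mod 3733)
2138 ≡ 2138 (mod 3733), so the signature is genuine.

verifies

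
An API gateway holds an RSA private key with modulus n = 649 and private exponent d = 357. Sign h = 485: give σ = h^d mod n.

h^2 ≡ 485^2 = 235225 ≡ 287
h^4 ≡ 287^2 = 82369 ≡ 595
h^8 ≡ 595^2 = 354025 ≡ 320
h^16 ≡ 320^2 = 102400 ≡ 507
h^32 ≡ 507^2 = 257049 ≡ 45
h^64 ≡ 45^2 = 2025 ≡ 78
h^128 ≡ 78^2 = 6084 ≡ 243
h^256 ≡ 243^2 = 59049 ≡ 639
357 = 256 + 64 + 32 + 4 + 1, so h^357 ≡ 639·78·45·595·485 ≡ 89 (mod 649)

89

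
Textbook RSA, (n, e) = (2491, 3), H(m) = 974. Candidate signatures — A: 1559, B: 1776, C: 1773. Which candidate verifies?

B

Candidate A: Squares mod 2491: 1559^1≡1559, 1559^2≡1756; 3 = 2 + 1, so 1559^3 ≡ 1756·1559 ≡ 2486 (mod 2491)
Candidate B: Squares mod 2491: 1776^1≡1776, 1776^2≡570; 3 = 2 + 1, so 1776^3 ≡ 570·1776 ≡ 974 (mod 2491)
  → matches H(m) = 974
Candidate C: Squares mod 2491: 1773^1≡1773, 1773^2≡2378; 3 = 2 + 1, so 1773^3 ≡ 2378·1773 ≡ 1422 (mod 2491)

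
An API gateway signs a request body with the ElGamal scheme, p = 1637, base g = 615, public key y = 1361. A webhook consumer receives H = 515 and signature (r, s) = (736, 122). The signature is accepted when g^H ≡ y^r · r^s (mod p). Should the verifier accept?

Left side g^H mod p:
615^2 = 378225 ≡ 78
615^4 ≡ 78^2 = 6084 ≡ 1173
615^8 ≡ 1173^2 = 1375929 ≡ 849
615^16 ≡ 849^2 = 720801 ≡ 521
615^32 ≡ 521^2 = 271441 ≡ 1336
615^64 ≡ 1336^2 = 1784896 ≡ 566
615^128 ≡ 566^2 = 320356 ≡ 1141
615^256 ≡ 1141^2 = 1301881 ≡ 466
615^512 ≡ 466^2 = 217156 ≡ 1072
515 = 512 + 2 + 1, so 615^515 ≡ 1072·78·615 ≡ 759 (mod 1637)
Right side y^r · r^s mod p:
1361^2 = 1852321 ≡ 874
1361^4 ≡ 874^2 = 763876 ≡ 1034
1361^8 ≡ 1034^2 = 1069156 ≡ 195
1361^16 ≡ 195^2 = 38025 ≡ 374
1361^32 ≡ 374^2 = 139876 ≡ 731
1361^64 ≡ 731^2 = 534361 ≡ 699
1361^128 ≡ 699^2 = 488601 ≡ 775
1361^256 ≡ 775^2 = 600625 ≡ 1483
1361^512 ≡ 1483^2 = 2199289 ≡ 798
736 = 512 + 128 + 64 + 32, so 1361^736 ≡ 798·775·699·731 ≡ 1339 (mod 1637)
736^2 = 541696 ≡ 1486
736^4 ≡ 1486^2 = 2208196 ≡ 1520
736^8 ≡ 1520^2 = 2310400 ≡ 593
736^16 ≡ 593^2 = 351649 ≡ 1331
736^32 ≡ 1331^2 = 1771561 ≡ 327
736^64 ≡ 327^2 = 106929 ≡ 524
122 = 64 + 32 + 16 + 8 + 2, so 736^122 ≡ 524·327·1331·593·1486 ≡ 1542 (mod 1637)
1339·1542 = 2064738 ≡ 481 (mod 1637)
759 ≠ 481, so verification fails.

reject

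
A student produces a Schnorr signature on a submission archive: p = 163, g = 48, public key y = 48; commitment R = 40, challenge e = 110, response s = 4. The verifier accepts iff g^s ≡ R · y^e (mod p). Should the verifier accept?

g^s mod p:
Squares mod 163: 48^1≡48, 48^2≡22, 48^4≡158
48^4 ≡ 158 (mod 163)
R · y^e mod p:
Squares mod 163: 48^1≡48, 48^2≡22, 48^4≡158, 48^8≡25, 48^16≡136, 48^32≡77, 48^64≡61
110 = 64 + 32 + 8 + 4 + 2, so 48^110 ≡ 61·77·25·158·22 ≡ 22 (mod 163)
40·22 = 880 ≡ 65 (mod 163)
158 ≠ 65; the check fails.

reject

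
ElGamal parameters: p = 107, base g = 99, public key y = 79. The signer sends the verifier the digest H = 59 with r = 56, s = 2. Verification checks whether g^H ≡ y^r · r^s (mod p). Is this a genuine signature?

forged

Left side g^H mod p:
99^2 = 9801 ≡ 64
99^4 ≡ 64^2 = 4096 ≡ 30
99^8 ≡ 30^2 = 900 ≡ 44
99^16 ≡ 44^2 = 1936 ≡ 10
99^32 ≡ 10^2 = 100
59 = 32 + 16 + 8 + 2 + 1, so 99^59 ≡ 100·10·44·64·99 ≡ 101 (mod 107)
Right side y^r · r^s mod p:
79^2 = 6241 ≡ 35
79^4 ≡ 35^2 = 1225 ≡ 48
79^8 ≡ 48^2 = 2304 ≡ 57
79^16 ≡ 57^2 = 3249 ≡ 39
79^32 ≡ 39^2 = 1521 ≡ 23
56 = 32 + 16 + 8, so 79^56 ≡ 23·39·57 ≡ 90 (mod 107)
56^2 = 3136 ≡ 33
90·33 = 2970 ≡ 81 (mod 107)
101 ≠ 81, so verification fails.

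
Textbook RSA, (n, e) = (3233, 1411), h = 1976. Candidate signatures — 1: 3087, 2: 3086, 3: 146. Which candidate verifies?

1

Candidate 1: Squares mod 3233: 3087^1≡3087, 3087^2≡1918, 3087^4≡2803, 3087^8≡619, 3087^16≡1667, 3087^32≡1742, 3087^64≡2010, 3087^128≡2083, 3087^256≡203, 3087^512≡2413, 3087^1024≡3169; 1411 = 1024 + 256 + 128 + 2 + 1, so 3087^1411 ≡ 3169·203·2083·1918·3087 ≡ 1976 (mod 3233)
  → matches h = 1976
Candidate 2: Squares mod 3233: 3086^1≡3086, 3086^2≡2211, 3086^4≡225, 3086^8≡2130, 3086^16≡1001, 3086^32≡3004, 3086^64≡713, 3086^128≡788, 3086^256≡208, 3086^512≡1235, 3086^1024≡2482; 1411 = 1024 + 256 + 128 + 2 + 1, so 3086^1411 ≡ 2482·208·788·2211·3086 ≡ 1317 (mod 3233)
Candidate 3: Squares mod 3233: 146^1≡146, 146^2≡1918, 146^4≡2803, 146^8≡619, 146^16≡1667, 146^32≡1742, 146^64≡2010, 146^128≡2083, 146^256≡203, 146^512≡2413, 146^1024≡3169; 1411 = 1024 + 256 + 128 + 2 + 1, so 146^1411 ≡ 3169·203·2083·1918·146 ≡ 1257 (mod 3233)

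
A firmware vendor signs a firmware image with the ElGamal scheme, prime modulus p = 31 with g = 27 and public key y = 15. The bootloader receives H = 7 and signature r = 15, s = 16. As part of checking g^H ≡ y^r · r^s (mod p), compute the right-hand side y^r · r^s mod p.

15

15^2 = 225 ≡ 8
15^4 ≡ 8^2 = 64 ≡ 2
15^8 ≡ 2^2 = 4
15 = 8 + 4 + 2 + 1, so 15^15 ≡ 4·2·8·15 ≡ 30 (mod 31)
15^2 = 225 ≡ 8
15^4 ≡ 8^2 = 64 ≡ 2
15^8 ≡ 2^2 = 4
15^16 ≡ 4^2 = 16
y^r · r^s ≡ 30·16 = 480 ≡ 15 (mod 31)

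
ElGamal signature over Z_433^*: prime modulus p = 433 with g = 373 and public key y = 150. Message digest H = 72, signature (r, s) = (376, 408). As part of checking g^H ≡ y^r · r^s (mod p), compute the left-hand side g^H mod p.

235

373^2 = 139129 ≡ 136
373^4 ≡ 136^2 = 18496 ≡ 310
373^8 ≡ 310^2 = 96100 ≡ 407
373^16 ≡ 407^2 = 165649 ≡ 243
373^32 ≡ 243^2 = 59049 ≡ 161
373^64 ≡ 161^2 = 25921 ≡ 374
72 = 64 + 8, so 373^72 ≡ 374·407 ≡ 235 (mod 433)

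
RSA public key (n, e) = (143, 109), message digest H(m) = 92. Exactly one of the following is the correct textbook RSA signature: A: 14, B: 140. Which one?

A

Candidate A: 14^2 = 196 ≡ 53; 14^4 ≡ 53^2 = 2809 ≡ 92; 14^8 ≡ 92^2 = 8464 ≡ 27; 14^16 ≡ 27^2 = 729 ≡ 14; 14^32 ≡ 14^2 = 196 ≡ 53; 14^64 ≡ 53^2 = 2809 ≡ 92; 109 = 64 + 32 + 8 + 4 + 1, so 14^109 ≡ 92·53·27·92·14 ≡ 92 (mod 143)
  → matches H(m) = 92
Candidate B: 140^2 = 19600 ≡ 9; 140^4 ≡ 9^2 = 81; 140^8 ≡ 81^2 = 6561 ≡ 126; 140^16 ≡ 126^2 = 15876 ≡ 3; 140^32 ≡ 3^2 = 9; 140^64 ≡ 9^2 = 81; 109 = 64 + 32 + 8 + 4 + 1, so 140^109 ≡ 81·9·126·81·140 ≡ 62 (mod 143)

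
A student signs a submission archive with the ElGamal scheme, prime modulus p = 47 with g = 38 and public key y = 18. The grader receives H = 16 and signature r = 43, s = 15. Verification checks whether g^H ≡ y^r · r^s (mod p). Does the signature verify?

Left side g^H mod p:
Squares mod 47: 38^1≡38, 38^2≡34, 38^4≡28, 38^8≡32, 38^16≡37
38^16 ≡ 37 (mod 47)
Right side y^r · r^s mod p:
Squares mod 47: 18^1≡18, 18^2≡42, 18^4≡25, 18^8≡14, 18^16≡8, 18^32≡17
43 = 32 + 8 + 2 + 1, so 18^43 ≡ 17·14·42·18 ≡ 12 (mod 47)
Squares mod 47: 43^1≡43, 43^2≡16, 43^4≡21, 43^8≡18
15 = 8 + 4 + 2 + 1, so 43^15 ≡ 18·21·16·43 ≡ 13 (mod 47)
12·13 = 156 ≡ 15 (mod 47)
37 ≠ 15, so verification fails.

does not verify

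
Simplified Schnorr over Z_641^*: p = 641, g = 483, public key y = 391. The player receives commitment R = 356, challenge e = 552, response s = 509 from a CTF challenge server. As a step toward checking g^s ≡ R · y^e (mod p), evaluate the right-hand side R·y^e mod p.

391^2 = 152881 ≡ 323
391^4 ≡ 323^2 = 104329 ≡ 487
391^8 ≡ 487^2 = 237169 ≡ 640
391^16 ≡ 640^2 = 409600 ≡ 1
391^32 ≡ 1^2 = 1
391^64 ≡ 1^2 = 1
391^128 ≡ 1^2 = 1
391^256 ≡ 1^2 = 1
391^512 ≡ 1^2 = 1
552 = 512 + 32 + 8, so 391^552 ≡ 1·1·640 ≡ 640 (mod 641)
R · y^e ≡ 356·640 = 227840 ≡ 285 (mod 641)

285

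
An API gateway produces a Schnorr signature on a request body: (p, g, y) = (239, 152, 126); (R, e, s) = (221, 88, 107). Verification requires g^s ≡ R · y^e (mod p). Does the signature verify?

g^s mod p:
152^107 mod 239 = 194
R · y^e mod p:
126^88 mod 239 = 34
221·34 = 7514 ≡ 105 (mod 239)
194 ≠ 105; the check fails.

does not verify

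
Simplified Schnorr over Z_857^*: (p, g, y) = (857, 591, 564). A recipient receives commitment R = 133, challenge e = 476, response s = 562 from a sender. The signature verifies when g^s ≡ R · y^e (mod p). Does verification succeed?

passes

g^s mod p:
591^562 mod 857 = 104
R · y^e mod p:
564^476 mod 857 = 33
133·33 = 4389 ≡ 104 (mod 857)
104 ≡ 104 (mod 857); signature holds.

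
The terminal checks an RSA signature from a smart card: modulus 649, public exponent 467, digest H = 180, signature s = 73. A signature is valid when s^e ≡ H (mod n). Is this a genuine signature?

forged

s^2 ≡ 73^2 = 5329 ≡ 137
s^4 ≡ 137^2 = 18769 ≡ 597
s^8 ≡ 597^2 = 356409 ≡ 108
s^16 ≡ 108^2 = 11664 ≡ 631
s^32 ≡ 631^2 = 398161 ≡ 324
s^64 ≡ 324^2 = 104976 ≡ 487
s^128 ≡ 487^2 = 237169 ≡ 284
s^256 ≡ 284^2 = 80656 ≡ 180
467 = 256 + 128 + 64 + 16 + 2 + 1, so s^467 ≡ 180·284·487·631·137·73 ≡ 325 (mod 649)
The recovered value 325 does not match the digest 180.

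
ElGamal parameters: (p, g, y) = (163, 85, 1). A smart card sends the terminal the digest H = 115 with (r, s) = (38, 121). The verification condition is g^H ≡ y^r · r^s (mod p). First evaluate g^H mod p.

40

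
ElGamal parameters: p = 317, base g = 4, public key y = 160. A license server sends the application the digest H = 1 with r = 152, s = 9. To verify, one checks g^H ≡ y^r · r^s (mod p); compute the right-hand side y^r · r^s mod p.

4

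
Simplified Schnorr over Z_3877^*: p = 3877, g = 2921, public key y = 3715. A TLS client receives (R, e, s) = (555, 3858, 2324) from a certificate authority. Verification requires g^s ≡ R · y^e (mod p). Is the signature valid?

invalid

g^s mod p:
2921^2 = 8532241 ≡ 2841
2921^4 ≡ 2841^2 = 8071281 ≡ 3244
2921^8 ≡ 3244^2 = 10523536 ≡ 1358
2921^16 ≡ 1358^2 = 1844164 ≡ 2589
2921^32 ≡ 2589^2 = 6702921 ≡ 3465
2921^64 ≡ 3465^2 = 12006225 ≡ 3033
2921^128 ≡ 3033^2 = 9199089 ≡ 2845
2921^256 ≡ 2845^2 = 8094025 ≡ 2726
2921^512 ≡ 2726^2 = 7431076 ≡ 2744
2921^1024 ≡ 2744^2 = 7529536 ≡ 402
2921^2048 ≡ 402^2 = 161604 ≡ 2647
2324 = 2048 + 256 + 16 + 4, so 2921^2324 ≡ 2647·2726·2589·3244 ≡ 3136 (mod 3877)
R · y^e mod p:
3715^2 = 13801225 ≡ 2982
3715^4 ≡ 2982^2 = 8892324 ≡ 2363
3715^8 ≡ 2363^2 = 5583769 ≡ 889
3715^16 ≡ 889^2 = 790321 ≡ 3290
3715^32 ≡ 3290^2 = 10824100 ≡ 3393
3715^64 ≡ 3393^2 = 11512449 ≡ 1636
3715^128 ≡ 1636^2 = 2676496 ≡ 1366
3715^256 ≡ 1366^2 = 1865956 ≡ 1119
3715^512 ≡ 1119^2 = 1252161 ≡ 3767
3715^1024 ≡ 3767^2 = 14190289 ≡ 469
3715^2048 ≡ 469^2 = 219961 ≡ 2849
3858 = 2048 + 1024 + 512 + 256 + 16 + 2, so 3715^3858 ≡ 2849·469·3767·1119·3290·2982 ≡ 2277 (mod 3877)
555·2277 = 1263735 ≡ 3710 (mod 3877)
3136 ≠ 3710; the check fails.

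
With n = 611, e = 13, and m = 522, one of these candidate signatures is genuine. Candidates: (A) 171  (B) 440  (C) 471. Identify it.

A

Candidate A: 171^13 mod 611 = 522
  → matches m = 522
Candidate B: 440^13 mod 611 = 89
Candidate C: 471^13 mod 611 = 471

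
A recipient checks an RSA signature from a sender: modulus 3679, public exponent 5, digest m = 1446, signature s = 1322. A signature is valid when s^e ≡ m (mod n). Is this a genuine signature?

s^2 ≡ 1322^2 = 1747684 ≡ 159
s^4 ≡ 159^2 = 25281 ≡ 3207
5 = 4 + 1, so s^5 ≡ 3207·1322 ≡ 1446 (mod 3679)
s^5 mod 3679 = 1446 matches m.

genuine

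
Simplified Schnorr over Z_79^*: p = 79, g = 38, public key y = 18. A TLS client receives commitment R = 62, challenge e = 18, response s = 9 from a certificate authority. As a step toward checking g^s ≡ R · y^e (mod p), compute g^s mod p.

8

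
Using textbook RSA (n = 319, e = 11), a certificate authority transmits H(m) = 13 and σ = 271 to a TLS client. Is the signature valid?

Squares mod 319: σ^1≡271, σ^2≡71, σ^4≡256, σ^8≡141
11 = 8 + 2 + 1, so σ^11 ≡ 141·71·271 ≡ 205 (mod 319)
σ^11 mod 319 = 205, but H(m) = 13.

invalid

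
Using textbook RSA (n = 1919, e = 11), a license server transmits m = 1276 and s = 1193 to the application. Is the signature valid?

Squares mod 1919: s^1≡1193, s^2≡1270, s^4≡940, s^8≡860
11 = 8 + 2 + 1, so s^11 ≡ 860·1270·1193 ≡ 1276 (mod 1919)
s^11 mod 1919 = 1276 matches m.

valid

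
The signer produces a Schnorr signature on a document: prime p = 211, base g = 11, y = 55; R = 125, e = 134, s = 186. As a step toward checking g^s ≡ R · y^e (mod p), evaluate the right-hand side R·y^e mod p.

79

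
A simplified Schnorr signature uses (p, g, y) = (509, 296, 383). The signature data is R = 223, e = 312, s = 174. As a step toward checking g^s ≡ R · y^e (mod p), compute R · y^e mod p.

180

Squares mod 509: 383^1≡383, 383^2≡97, 383^4≡247, 383^8≡438, 383^16≡460, 383^32≡365, 383^64≡376, 383^128≡383, 383^256≡97
312 = 256 + 32 + 16 + 8, so 383^312 ≡ 97·365·460·438 ≡ 67 (mod 509)
R · y^e ≡ 223·67 = 14941 ≡ 180 (mod 509)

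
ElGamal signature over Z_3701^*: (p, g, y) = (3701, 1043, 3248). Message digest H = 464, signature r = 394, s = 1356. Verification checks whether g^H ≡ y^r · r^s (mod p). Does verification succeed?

passes

Left side g^H mod p:
Squares mod 3701: 1043^1≡1043, 1043^2≡3456, 1043^4≡809, 1043^8≡3105, 1043^16≡3621, 1043^32≡2699, 1043^64≡1033, 1043^128≡1201, 1043^256≡2712
464 = 256 + 128 + 64 + 16, so 1043^464 ≡ 2712·1201·1033·3621 ≡ 2401 (mod 3701)
Right side y^r · r^s mod p:
Squares mod 3701: 3248^1≡3248, 3248^2≡1654, 3248^4≡677, 3248^8≡3106, 3248^16≡2430, 3248^32≡1805, 3248^64≡1145, 3248^128≡871, 3248^256≡3637
394 = 256 + 128 + 8 + 2, so 3248^394 ≡ 3637·871·3106·1654 ≡ 777 (mod 3701)
Squares mod 3701: 394^1≡394, 394^2≡3495, 394^4≡1725, 394^8≡21, 394^16≡441, 394^32≡2029, 394^64≡1329, 394^128≡864, 394^256≡2595, 394^512≡1906, 394^1024≡2155
1356 = 1024 + 256 + 64 + 8 + 4, so 394^1356 ≡ 2155·2595·1329·21·1725 ≡ 2137 (mod 3701)
777·2137 = 1660449 ≡ 2401 (mod 3701)
2401 ≡ 2401 (mod 3701), so the signature is genuine.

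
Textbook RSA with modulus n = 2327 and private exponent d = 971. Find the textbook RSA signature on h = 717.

h^971 mod 2327 = 1970

1970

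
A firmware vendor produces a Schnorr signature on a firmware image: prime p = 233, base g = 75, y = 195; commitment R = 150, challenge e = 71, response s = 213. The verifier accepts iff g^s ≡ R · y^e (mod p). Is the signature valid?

valid

g^s mod p:
Squares mod 233: 75^1≡75, 75^2≡33, 75^4≡157, 75^8≡184, 75^16≡71, 75^32≡148, 75^64≡2, 75^128≡4
213 = 128 + 64 + 16 + 4 + 1, so 75^213 ≡ 4·2·71·157·75 ≡ 168 (mod 233)
R · y^e mod p:
Squares mod 233: 195^1≡195, 195^2≡46, 195^4≡19, 195^8≡128, 195^16≡74, 195^32≡117, 195^64≡175
71 = 64 + 4 + 2 + 1, so 195^71 ≡ 175·19·46·195 ≡ 85 (mod 233)
150·85 = 12750 ≡ 168 (mod 233)
168 ≡ 168 (mod 233); signature holds.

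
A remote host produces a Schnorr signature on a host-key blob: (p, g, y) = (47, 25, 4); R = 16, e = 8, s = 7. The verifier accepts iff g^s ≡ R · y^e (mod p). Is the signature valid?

g^s mod p:
25^2 = 625 ≡ 14
25^4 ≡ 14^2 = 196 ≡ 8
7 = 4 + 2 + 1, so 25^7 ≡ 8·14·25 ≡ 27 (mod 47)
R · y^e mod p:
4^2 = 16
4^4 ≡ 16^2 = 256 ≡ 21
4^8 ≡ 21^2 = 441 ≡ 18
16·18 = 288 ≡ 6 (mod 47)
27 ≠ 6; the check fails.

invalid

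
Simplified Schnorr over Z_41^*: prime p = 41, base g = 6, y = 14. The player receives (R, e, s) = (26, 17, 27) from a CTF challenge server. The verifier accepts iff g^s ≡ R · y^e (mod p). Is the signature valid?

g^s mod p:
Squares mod 41: 6^1≡6, 6^2≡36, 6^4≡25, 6^8≡10, 6^16≡18
27 = 16 + 8 + 2 + 1, so 6^27 ≡ 18·10·36·6 ≡ 12 (mod 41)
R · y^e mod p:
Squares mod 41: 14^1≡14, 14^2≡32, 14^4≡40, 14^8≡1, 14^16≡1
17 = 16 + 1, so 14^17 ≡ 1·14 ≡ 14 (mod 41)
26·14 = 364 ≡ 36 (mod 41)
12 ≠ 36; the check fails.

invalid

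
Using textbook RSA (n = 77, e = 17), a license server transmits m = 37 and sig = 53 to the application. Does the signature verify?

verifies

sig^2 ≡ 53^2 = 2809 ≡ 37
sig^4 ≡ 37^2 = 1369 ≡ 60
sig^8 ≡ 60^2 = 3600 ≡ 58
sig^16 ≡ 58^2 = 3364 ≡ 53
17 = 16 + 1, so sig^17 ≡ 53·53 ≡ 37 (mod 77)
37 = m, so the signature checks out.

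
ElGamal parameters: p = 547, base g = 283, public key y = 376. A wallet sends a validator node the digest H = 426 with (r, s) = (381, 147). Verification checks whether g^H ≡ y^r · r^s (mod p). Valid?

yes

Left side g^H mod p:
283^426 mod 547 = 383
Right side y^r · r^s mod p:
376^381 mod 547 = 433
381^147 mod 547 = 107
433·107 = 46331 ≡ 383 (mod 547)
383 ≡ 383 (mod 547), so the signature is genuine.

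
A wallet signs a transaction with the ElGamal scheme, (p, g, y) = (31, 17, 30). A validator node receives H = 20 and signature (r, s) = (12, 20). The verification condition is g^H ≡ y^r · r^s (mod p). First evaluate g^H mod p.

5

17^2 = 289 ≡ 10
17^4 ≡ 10^2 = 100 ≡ 7
17^8 ≡ 7^2 = 49 ≡ 18
17^16 ≡ 18^2 = 324 ≡ 14
20 = 16 + 4, so 17^20 ≡ 14·7 ≡ 5 (mod 31)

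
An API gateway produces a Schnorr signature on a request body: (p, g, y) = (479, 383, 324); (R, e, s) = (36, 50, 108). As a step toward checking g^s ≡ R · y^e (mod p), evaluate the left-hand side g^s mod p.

383^2 = 146689 ≡ 115
383^4 ≡ 115^2 = 13225 ≡ 292
383^8 ≡ 292^2 = 85264 ≡ 2
383^16 ≡ 2^2 = 4
383^32 ≡ 4^2 = 16
383^64 ≡ 16^2 = 256
108 = 64 + 32 + 8 + 4, so 383^108 ≡ 256·16·2·292 ≡ 417 (mod 479)

417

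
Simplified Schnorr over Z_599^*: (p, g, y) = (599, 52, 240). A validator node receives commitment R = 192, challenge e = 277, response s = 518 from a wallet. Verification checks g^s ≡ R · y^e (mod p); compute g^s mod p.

Squares mod 599: 52^1≡52, 52^2≡308, 52^4≡222, 52^8≡166, 52^16≡2, 52^32≡4, 52^64≡16, 52^128≡256, 52^256≡245, 52^512≡125
518 = 512 + 4 + 2, so 52^518 ≡ 125·222·308 ≡ 468 (mod 599)

468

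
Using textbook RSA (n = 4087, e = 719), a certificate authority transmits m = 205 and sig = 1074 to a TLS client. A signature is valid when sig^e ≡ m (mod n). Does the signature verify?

sig^2 ≡ 1074^2 = 1153476 ≡ 942
sig^4 ≡ 942^2 = 887364 ≡ 485
sig^8 ≡ 485^2 = 235225 ≡ 2266
sig^16 ≡ 2266^2 = 5134756 ≡ 1484
sig^32 ≡ 1484^2 = 2202256 ≡ 3450
sig^64 ≡ 3450^2 = 11902500 ≡ 1156
sig^128 ≡ 1156^2 = 1336336 ≡ 3974
sig^256 ≡ 3974^2 = 15792676 ≡ 508
sig^512 ≡ 508^2 = 258064 ≡ 583
719 = 512 + 128 + 64 + 8 + 4 + 2 + 1, so sig^719 ≡ 583·3974·1156·2266·485·942·1074 ≡ 1619 (mod 4087)
1619 ≠ 205, so verification fails.

does not verify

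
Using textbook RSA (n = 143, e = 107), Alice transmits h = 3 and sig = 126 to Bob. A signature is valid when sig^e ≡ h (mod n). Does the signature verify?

sig^107 mod 143 = 3
Since 3 equals the digest 3, verification succeeds.

verifies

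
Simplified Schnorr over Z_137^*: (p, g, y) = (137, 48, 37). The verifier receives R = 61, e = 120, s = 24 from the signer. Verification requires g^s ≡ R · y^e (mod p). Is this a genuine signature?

forged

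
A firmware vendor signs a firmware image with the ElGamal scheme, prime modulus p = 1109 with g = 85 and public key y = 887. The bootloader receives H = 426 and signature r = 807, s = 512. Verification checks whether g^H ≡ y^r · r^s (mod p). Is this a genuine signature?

Left side g^H mod p:
85^2 = 7225 ≡ 571
85^4 ≡ 571^2 = 326041 ≡ 1104
85^8 ≡ 1104^2 = 1218816 ≡ 25
85^16 ≡ 25^2 = 625
85^32 ≡ 625^2 = 390625 ≡ 257
85^64 ≡ 257^2 = 66049 ≡ 618
85^128 ≡ 618^2 = 381924 ≡ 428
85^256 ≡ 428^2 = 183184 ≡ 199
426 = 256 + 128 + 32 + 8 + 2, so 85^426 ≡ 199·428·257·25·571 ≡ 526 (mod 1109)
Right side y^r · r^s mod p:
887^2 = 786769 ≡ 488
887^4 ≡ 488^2 = 238144 ≡ 818
887^8 ≡ 818^2 = 669124 ≡ 397
887^16 ≡ 397^2 = 157609 ≡ 131
887^32 ≡ 131^2 = 17161 ≡ 526
887^64 ≡ 526^2 = 276676 ≡ 535
887^128 ≡ 535^2 = 286225 ≡ 103
887^256 ≡ 103^2 = 10609 ≡ 628
887^512 ≡ 628^2 = 394384 ≡ 689
807 = 512 + 256 + 32 + 4 + 2 + 1, so 887^807 ≡ 689·628·526·818·488·887 ≡ 239 (mod 1109)
807^2 = 651249 ≡ 266
807^4 ≡ 266^2 = 70756 ≡ 889
807^8 ≡ 889^2 = 790321 ≡ 713
807^16 ≡ 713^2 = 508369 ≡ 447
807^32 ≡ 447^2 = 199809 ≡ 189
807^64 ≡ 189^2 = 35721 ≡ 233
807^128 ≡ 233^2 = 54289 ≡ 1057
807^256 ≡ 1057^2 = 1117249 ≡ 486
807^512 ≡ 486^2 = 236196 ≡ 1088
239·1088 = 260032 ≡ 526 (mod 1109)
526 ≡ 526 (mod 1109), so the signature is genuine.

genuine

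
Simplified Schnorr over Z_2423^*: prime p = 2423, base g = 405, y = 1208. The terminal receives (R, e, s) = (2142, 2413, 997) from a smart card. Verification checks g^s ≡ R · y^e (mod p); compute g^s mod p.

1859

405^2 = 164025 ≡ 1684
405^4 ≡ 1684^2 = 2835856 ≡ 946
405^8 ≡ 946^2 = 894916 ≡ 829
405^16 ≡ 829^2 = 687241 ≡ 1532
405^32 ≡ 1532^2 = 2347024 ≡ 1560
405^64 ≡ 1560^2 = 2433600 ≡ 908
405^128 ≡ 908^2 = 824464 ≡ 644
405^256 ≡ 644^2 = 414736 ≡ 403
405^512 ≡ 403^2 = 162409 ≡ 68
997 = 512 + 256 + 128 + 64 + 32 + 4 + 1, so 405^997 ≡ 68·403·644·908·1560·946·405 ≡ 1859 (mod 2423)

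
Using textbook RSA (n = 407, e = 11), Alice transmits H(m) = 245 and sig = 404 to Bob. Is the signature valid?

Squares mod 407: sig^1≡404, sig^2≡9, sig^4≡81, sig^8≡49
11 = 8 + 2 + 1, so sig^11 ≡ 49·9·404 ≡ 305 (mod 407)
305 ≠ 245, so verification fails.

invalid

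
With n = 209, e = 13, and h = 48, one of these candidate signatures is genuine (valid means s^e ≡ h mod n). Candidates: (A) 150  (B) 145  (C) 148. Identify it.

C

Candidate A: Squares mod 209: 150^1≡150, 150^2≡137, 150^4≡168, 150^8≡9; 13 = 8 + 4 + 1, so 150^13 ≡ 9·168·150 ≡ 35 (mod 209)
Candidate B: Squares mod 209: 145^1≡145, 145^2≡125, 145^4≡159, 145^8≡201; 13 = 8 + 4 + 1, so 145^13 ≡ 201·159·145 ≡ 107 (mod 209)
Candidate C: Squares mod 209: 148^1≡148, 148^2≡168, 148^4≡9, 148^8≡81; 13 = 8 + 4 + 1, so 148^13 ≡ 81·9·148 ≡ 48 (mod 209)
  → matches h = 48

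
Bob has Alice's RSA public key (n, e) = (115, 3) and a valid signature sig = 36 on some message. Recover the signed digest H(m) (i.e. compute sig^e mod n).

81

sig^3 mod 115 = 81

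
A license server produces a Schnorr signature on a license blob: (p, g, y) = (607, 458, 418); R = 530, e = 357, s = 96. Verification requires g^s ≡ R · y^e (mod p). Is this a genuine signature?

g^s mod p:
458^96 mod 607 = 347
R · y^e mod p:
418^357 mod 607 = 212
530·212 = 112360 ≡ 65 (mod 607)
347 ≠ 65; the check fails.

forged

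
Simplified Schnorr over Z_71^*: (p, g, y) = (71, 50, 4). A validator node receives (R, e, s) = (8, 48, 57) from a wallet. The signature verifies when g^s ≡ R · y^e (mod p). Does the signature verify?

verifies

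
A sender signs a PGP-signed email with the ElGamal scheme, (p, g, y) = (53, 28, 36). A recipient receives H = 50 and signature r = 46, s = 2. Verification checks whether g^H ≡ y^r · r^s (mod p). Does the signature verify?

verifies

Left side g^H mod p:
28^2 = 784 ≡ 42
28^4 ≡ 42^2 = 1764 ≡ 15
28^8 ≡ 15^2 = 225 ≡ 13
28^16 ≡ 13^2 = 169 ≡ 10
28^32 ≡ 10^2 = 100 ≡ 47
50 = 32 + 16 + 2, so 28^50 ≡ 47·10·42 ≡ 24 (mod 53)
Right side y^r · r^s mod p:
36^2 = 1296 ≡ 24
36^4 ≡ 24^2 = 576 ≡ 46
36^8 ≡ 46^2 = 2116 ≡ 49
36^16 ≡ 49^2 = 2401 ≡ 16
36^32 ≡ 16^2 = 256 ≡ 44
46 = 32 + 8 + 4 + 2, so 36^46 ≡ 44·49·46·24 ≡ 47 (mod 53)
46^2 = 2116 ≡ 49
47·49 = 2303 ≡ 24 (mod 53)
24 ≡ 24 (mod 53), so the signature is genuine.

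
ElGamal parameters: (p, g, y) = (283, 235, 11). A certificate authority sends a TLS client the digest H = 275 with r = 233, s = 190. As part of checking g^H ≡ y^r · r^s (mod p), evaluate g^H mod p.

235^2 = 55225 ≡ 40
235^4 ≡ 40^2 = 1600 ≡ 185
235^8 ≡ 185^2 = 34225 ≡ 265
235^16 ≡ 265^2 = 70225 ≡ 41
235^32 ≡ 41^2 = 1681 ≡ 266
235^64 ≡ 266^2 = 70756 ≡ 6
235^128 ≡ 6^2 = 36
235^256 ≡ 36^2 = 1296 ≡ 164
275 = 256 + 16 + 2 + 1, so 235^275 ≡ 164·41·40·235 ≡ 97 (mod 283)

97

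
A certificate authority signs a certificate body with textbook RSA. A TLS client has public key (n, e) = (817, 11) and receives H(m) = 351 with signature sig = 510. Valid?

yes

sig^11 mod 817 = 351
sig^11 mod 817 = 351 matches H(m).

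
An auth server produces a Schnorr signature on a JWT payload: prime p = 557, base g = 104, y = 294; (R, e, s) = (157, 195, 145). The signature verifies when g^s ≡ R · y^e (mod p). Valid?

g^s mod p:
104^2 = 10816 ≡ 233
104^4 ≡ 233^2 = 54289 ≡ 260
104^8 ≡ 260^2 = 67600 ≡ 203
104^16 ≡ 203^2 = 41209 ≡ 548
104^32 ≡ 548^2 = 300304 ≡ 81
104^64 ≡ 81^2 = 6561 ≡ 434
104^128 ≡ 434^2 = 188356 ≡ 90
145 = 128 + 16 + 1, so 104^145 ≡ 90·548·104 ≡ 424 (mod 557)
R · y^e mod p:
294^2 = 86436 ≡ 101
294^4 ≡ 101^2 = 10201 ≡ 175
294^8 ≡ 175^2 = 30625 ≡ 547
294^16 ≡ 547^2 = 299209 ≡ 100
294^32 ≡ 100^2 = 10000 ≡ 531
294^64 ≡ 531^2 = 281961 ≡ 119
294^128 ≡ 119^2 = 14161 ≡ 236
195 = 128 + 64 + 2 + 1, so 294^195 ≡ 236·119·101·294 ≡ 378 (mod 557)
157·378 = 59346 ≡ 304 (mod 557)
424 ≠ 304; the check fails.

no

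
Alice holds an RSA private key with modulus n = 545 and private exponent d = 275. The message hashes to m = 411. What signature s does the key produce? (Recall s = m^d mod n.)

Squares mod 545: m^1≡411, m^2≡516, m^4≡296, m^8≡416, m^16≡291, m^32≡206, m^64≡471, m^128≡26, m^256≡131
275 = 256 + 16 + 2 + 1, so m^275 ≡ 131·291·516·411 ≡ 121 (mod 545)

121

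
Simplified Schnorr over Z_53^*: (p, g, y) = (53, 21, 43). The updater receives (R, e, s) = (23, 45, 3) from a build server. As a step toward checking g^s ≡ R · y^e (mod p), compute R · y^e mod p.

39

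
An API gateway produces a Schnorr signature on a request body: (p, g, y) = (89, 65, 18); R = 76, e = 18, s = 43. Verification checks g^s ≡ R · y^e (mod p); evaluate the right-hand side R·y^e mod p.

26

18^18 mod 89 = 87
R · y^e ≡ 76·87 = 6612 ≡ 26 (mod 89)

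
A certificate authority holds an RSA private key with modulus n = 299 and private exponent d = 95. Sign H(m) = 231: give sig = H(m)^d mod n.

Squares mod 299: (H(m))^1≡231, (H(m))^2≡139, (H(m))^4≡185, (H(m))^8≡139, (H(m))^16≡185, (H(m))^32≡139, (H(m))^64≡185
95 = 64 + 16 + 8 + 4 + 2 + 1, so (H(m))^95 ≡ 185·185·139·185·139·231 ≡ 277 (mod 299)

277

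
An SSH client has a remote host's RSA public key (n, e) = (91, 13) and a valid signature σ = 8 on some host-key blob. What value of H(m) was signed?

8

σ^2 ≡ 8^2 = 64
σ^4 ≡ 64^2 = 4096 ≡ 1
σ^8 ≡ 1^2 = 1
13 = 8 + 4 + 1, so σ^13 ≡ 1·1·8 ≡ 8 (mod 91)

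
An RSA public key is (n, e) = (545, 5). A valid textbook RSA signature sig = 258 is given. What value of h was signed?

168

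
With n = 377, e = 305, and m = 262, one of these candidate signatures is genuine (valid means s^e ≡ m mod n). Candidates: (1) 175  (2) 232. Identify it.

Candidate 1: Squares mod 377: 175^1≡175, 175^2≡88, 175^4≡204, 175^8≡146, 175^16≡204, 175^32≡146, 175^64≡204, 175^128≡146, 175^256≡204; 305 = 256 + 32 + 16 + 1, so 175^305 ≡ 204·146·204·175 ≡ 262 (mod 377)
  → matches m = 262
Candidate 2: Squares mod 377: 232^1≡232, 232^2≡290, 232^4≡29, 232^8≡87, 232^16≡29, 232^32≡87, 232^64≡29, 232^128≡87, 232^256≡29; 305 = 256 + 32 + 16 + 1, so 232^305 ≡ 29·87·29·232 ≡ 319 (mod 377)

1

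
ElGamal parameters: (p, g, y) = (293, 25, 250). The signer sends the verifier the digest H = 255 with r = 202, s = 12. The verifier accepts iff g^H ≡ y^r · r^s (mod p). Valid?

Left side g^H mod p:
25^2 = 625 ≡ 39
25^4 ≡ 39^2 = 1521 ≡ 56
25^8 ≡ 56^2 = 3136 ≡ 206
25^16 ≡ 206^2 = 42436 ≡ 244
25^32 ≡ 244^2 = 59536 ≡ 57
25^64 ≡ 57^2 = 3249 ≡ 26
25^128 ≡ 26^2 = 676 ≡ 90
255 = 128 + 64 + 32 + 16 + 8 + 4 + 2 + 1, so 25^255 ≡ 90·26·57·244·206·56·39·25 ≡ 31 (mod 293)
Right side y^r · r^s mod p:
250^2 = 62500 ≡ 91
250^4 ≡ 91^2 = 8281 ≡ 77
250^8 ≡ 77^2 = 5929 ≡ 69
250^16 ≡ 69^2 = 4761 ≡ 73
250^32 ≡ 73^2 = 5329 ≡ 55
250^64 ≡ 55^2 = 3025 ≡ 95
250^128 ≡ 95^2 = 9025 ≡ 235
202 = 128 + 64 + 8 + 2, so 250^202 ≡ 235·95·69·91 ≡ 150 (mod 293)
202^2 = 40804 ≡ 77
202^4 ≡ 77^2 = 5929 ≡ 69
202^8 ≡ 69^2 = 4761 ≡ 73
12 = 8 + 4, so 202^12 ≡ 73·69 ≡ 56 (mod 293)
150·56 = 8400 ≡ 196 (mod 293)
31 ≠ 196, so verification fails.

no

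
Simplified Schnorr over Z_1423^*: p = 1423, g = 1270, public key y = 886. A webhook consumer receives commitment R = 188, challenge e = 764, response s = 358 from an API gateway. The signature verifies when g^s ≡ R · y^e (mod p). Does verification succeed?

fails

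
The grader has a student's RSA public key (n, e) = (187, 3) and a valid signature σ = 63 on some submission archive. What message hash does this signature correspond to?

28

σ^2 ≡ 63^2 = 3969 ≡ 42
3 = 2 + 1, so σ^3 ≡ 42·63 ≡ 28 (mod 187)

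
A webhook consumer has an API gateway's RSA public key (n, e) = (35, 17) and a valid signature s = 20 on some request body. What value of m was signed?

20

s^17 mod 35 = 20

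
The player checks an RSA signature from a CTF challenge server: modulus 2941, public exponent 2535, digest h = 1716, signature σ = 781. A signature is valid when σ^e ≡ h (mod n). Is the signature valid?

σ^2 ≡ 781^2 = 609961 ≡ 1174
σ^4 ≡ 1174^2 = 1378276 ≡ 1888
σ^8 ≡ 1888^2 = 3564544 ≡ 52
σ^16 ≡ 52^2 = 2704
σ^32 ≡ 2704^2 = 7311616 ≡ 290
σ^64 ≡ 290^2 = 84100 ≡ 1752
σ^128 ≡ 1752^2 = 3069504 ≡ 2041
σ^256 ≡ 2041^2 = 4165681 ≡ 1225
σ^512 ≡ 1225^2 = 1500625 ≡ 715
σ^1024 ≡ 715^2 = 511225 ≡ 2432
σ^2048 ≡ 2432^2 = 5914624 ≡ 273
2535 = 2048 + 256 + 128 + 64 + 32 + 4 + 2 + 1, so σ^2535 ≡ 273·1225·2041·1752·290·1888·1174·781 ≡ 1716 (mod 2941)
σ^2535 mod 2941 = 1716 matches h.

valid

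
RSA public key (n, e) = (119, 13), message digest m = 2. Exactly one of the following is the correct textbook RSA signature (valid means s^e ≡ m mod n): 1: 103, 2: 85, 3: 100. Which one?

3

Candidate 1: Squares mod 119: 103^1≡103, 103^2≡18, 103^4≡86, 103^8≡18; 13 = 8 + 4 + 1, so 103^13 ≡ 18·86·103 ≡ 103 (mod 119)
Candidate 2: Squares mod 119: 85^1≡85, 85^2≡85, 85^4≡85, 85^8≡85; 13 = 8 + 4 + 1, so 85^13 ≡ 85·85·85 ≡ 85 (mod 119)
Candidate 3: Squares mod 119: 100^1≡100, 100^2≡4, 100^4≡16, 100^8≡18; 13 = 8 + 4 + 1, so 100^13 ≡ 18·16·100 ≡ 2 (mod 119)
  → matches m = 2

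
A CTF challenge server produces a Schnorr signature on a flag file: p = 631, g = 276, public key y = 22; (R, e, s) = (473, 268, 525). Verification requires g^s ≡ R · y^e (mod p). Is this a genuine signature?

g^s mod p:
276^525 mod 631 = 44
R · y^e mod p:
22^268 mod 631 = 455
473·455 = 215215 ≡ 44 (mod 631)
44 ≡ 44 (mod 631); signature holds.

genuine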